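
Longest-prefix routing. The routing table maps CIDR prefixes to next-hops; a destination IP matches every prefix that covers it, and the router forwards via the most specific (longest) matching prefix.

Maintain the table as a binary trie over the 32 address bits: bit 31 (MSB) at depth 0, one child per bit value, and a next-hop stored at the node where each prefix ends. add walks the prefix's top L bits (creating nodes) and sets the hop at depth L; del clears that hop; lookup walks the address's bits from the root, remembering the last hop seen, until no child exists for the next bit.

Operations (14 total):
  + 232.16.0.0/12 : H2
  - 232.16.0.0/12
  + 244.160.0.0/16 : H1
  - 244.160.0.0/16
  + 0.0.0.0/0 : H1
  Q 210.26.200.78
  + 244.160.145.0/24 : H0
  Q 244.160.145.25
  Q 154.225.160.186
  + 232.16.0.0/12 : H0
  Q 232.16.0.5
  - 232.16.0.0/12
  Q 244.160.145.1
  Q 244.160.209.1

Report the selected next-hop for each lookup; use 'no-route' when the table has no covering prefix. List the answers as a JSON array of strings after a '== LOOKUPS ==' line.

Apply in order:
  add 232.16.0.0/12 -> H2 at depth 12
  del 232.16.0.0/12 (clear depth 12)
  add 244.160.0.0/16 -> H1 at depth 16
  del 244.160.0.0/16 (clear depth 16)
  add 0.0.0.0/0 -> H1 at depth 0
  Q 210.26.200.78: descend 11 ; hops seen [H1] ; pick H1
  add 244.160.145.0/24 -> H0 at depth 24
  Q 244.160.145.25: descend 111101001010000010010001 ; hops seen [H1,H0] ; pick H0
  Q 154.225.160.186: descend 1 ; hops seen [H1] ; pick H1
  add 232.16.0.0/12 -> H0 at depth 12
  Q 232.16.0.5: descend 111010000001 ; hops seen [H1,H0] ; pick H0
  del 232.16.0.0/12 (clear depth 12)
  Q 244.160.145.1: descend 111101001010000010010001 ; hops seen [H1,H0] ; pick H0
  Q 244.160.209.1: descend 11110100101000001 ; hops seen [H1] ; pick H1

== LOOKUPS ==
["H1","H0","H1","H0","H0","H1"]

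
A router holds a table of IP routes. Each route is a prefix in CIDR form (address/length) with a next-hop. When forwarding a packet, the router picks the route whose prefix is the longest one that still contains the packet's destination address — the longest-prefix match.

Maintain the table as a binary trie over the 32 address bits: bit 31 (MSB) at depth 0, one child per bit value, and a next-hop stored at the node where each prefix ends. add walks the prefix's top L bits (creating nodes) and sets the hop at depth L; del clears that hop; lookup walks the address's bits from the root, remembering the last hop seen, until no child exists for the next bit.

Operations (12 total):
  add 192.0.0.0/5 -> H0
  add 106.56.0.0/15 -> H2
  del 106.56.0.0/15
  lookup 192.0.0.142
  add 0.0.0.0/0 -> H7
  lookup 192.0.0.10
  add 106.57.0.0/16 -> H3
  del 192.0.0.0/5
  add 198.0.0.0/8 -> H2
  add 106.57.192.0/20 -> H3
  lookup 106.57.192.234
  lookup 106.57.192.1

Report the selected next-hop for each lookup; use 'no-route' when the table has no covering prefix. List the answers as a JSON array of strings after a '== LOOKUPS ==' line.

Apply in order:
  add 192.0.0.0/5 -> H0 at depth 5
  add 106.56.0.0/15 -> H2 at depth 15
  - 106.56.0.0/15 clear@15
  Q 192.0.0.142: descend 11000 ; hops seen [H0] ; pick H0
  add 0.0.0.0/0 -> H7 at depth 0
  Q 192.0.0.10: descend 11000 ; hops seen [H7,H0] ; pick H0
  add 106.57.0.0/16 -> H3 at depth 16
  - 192.0.0.0/5 clear@5
  add 198.0.0.0/8 -> H2 at depth 8
  add 106.57.192.0/20 -> H3 at depth 20
  Q 106.57.192.234: descend 01101010001110011100 ; hops seen [H7,H3,H3] ; pick H3
  Q 106.57.192.1: descend 01101010001110011100 ; hops seen [H7,H3,H3] ; pick H3

== LOOKUPS ==
["H0","H0","H3","H3"]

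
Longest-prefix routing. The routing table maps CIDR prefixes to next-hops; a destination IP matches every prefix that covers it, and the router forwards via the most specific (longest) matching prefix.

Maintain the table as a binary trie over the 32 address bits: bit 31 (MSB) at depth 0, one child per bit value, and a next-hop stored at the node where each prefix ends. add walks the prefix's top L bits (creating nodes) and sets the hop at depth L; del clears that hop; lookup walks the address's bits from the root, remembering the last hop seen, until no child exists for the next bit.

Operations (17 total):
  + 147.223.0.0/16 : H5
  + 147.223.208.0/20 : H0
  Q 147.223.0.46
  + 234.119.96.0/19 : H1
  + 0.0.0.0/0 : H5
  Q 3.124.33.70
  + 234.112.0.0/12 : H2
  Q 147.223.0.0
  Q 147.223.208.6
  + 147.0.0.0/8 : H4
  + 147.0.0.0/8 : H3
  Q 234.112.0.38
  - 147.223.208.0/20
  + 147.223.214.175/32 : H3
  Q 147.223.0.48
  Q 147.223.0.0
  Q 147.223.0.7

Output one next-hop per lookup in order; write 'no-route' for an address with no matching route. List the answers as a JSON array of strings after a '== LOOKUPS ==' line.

Trace:
  + 147.223.0.0/16 (H5) depth=16
  + 147.223.208.0/20 (H0) depth=20
  Q 147.223.0.46: descend 1001001111011111 ; hops seen [H5] ; pick H5
  + 234.119.96.0/19 (H1) depth=19
  + 0.0.0.0/0 (H5) depth=0
  Q 3.124.33.70: descend ε ; hops seen [H5] ; pick H5
  + 234.112.0.0/12 (H2) depth=12
  Q 147.223.0.0: descend 1001001111011111 ; hops seen [H5,H5] ; pick H5
  Q 147.223.208.6: descend 10010011110111111101 ; hops seen [H5,H5,H0] ; pick H0
  + 147.0.0.0/8 (H4) depth=8
  + 147.0.0.0/8 (H3) depth=8
  Q 234.112.0.38: descend 1110101001110 ; hops seen [H5,H2] ; pick H2
  - 147.223.208.0/20 clear@20
  + 147.223.214.175/32 (H3) depth=32
  Q 147.223.0.48: descend 1001001111011111 ; hops seen [H5,H3,H5] ; pick H5
  Q 147.223.0.0: descend 1001001111011111 ; hops seen [H5,H3,H5] ; pick H5
  Q 147.223.0.7: descend 1001001111011111 ; hops seen [H5,H3,H5] ; pick H5

== LOOKUPS ==
["H5","H5","H5","H0","H2","H5","H5","H5"]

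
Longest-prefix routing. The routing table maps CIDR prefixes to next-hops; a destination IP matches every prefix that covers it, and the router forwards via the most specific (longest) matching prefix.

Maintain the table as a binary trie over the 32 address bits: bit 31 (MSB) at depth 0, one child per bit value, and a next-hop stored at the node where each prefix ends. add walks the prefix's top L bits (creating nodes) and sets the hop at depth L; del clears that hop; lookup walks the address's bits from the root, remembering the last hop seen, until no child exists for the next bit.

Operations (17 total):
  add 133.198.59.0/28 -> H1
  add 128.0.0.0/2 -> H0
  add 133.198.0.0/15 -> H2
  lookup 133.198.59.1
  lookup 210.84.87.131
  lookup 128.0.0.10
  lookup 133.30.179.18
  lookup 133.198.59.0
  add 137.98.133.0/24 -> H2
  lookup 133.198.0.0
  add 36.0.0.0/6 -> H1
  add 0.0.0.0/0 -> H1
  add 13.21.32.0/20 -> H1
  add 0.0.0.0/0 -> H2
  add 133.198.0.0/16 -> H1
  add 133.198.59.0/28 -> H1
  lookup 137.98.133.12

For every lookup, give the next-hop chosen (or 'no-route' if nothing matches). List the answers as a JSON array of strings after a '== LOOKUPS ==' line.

Trace:
  + 133.198.59.0/28 (H1) depth=28
  + 128.0.0.0/2 (H0) depth=2
  + 133.198.0.0/15 (H2) depth=15
  ? 133.198.59.1  path d0:-→d1:-→d2:H0→d3:-→d4:-→d5:-→d6:-→d7:-→d8:-→d9:-→d10:-→d11:-→d12:-→d13:-→d14:-→d15:H2→d16:-→d17:-→d18:-→d19:-→d20:-→d21:-→d22:-→d23:-→d24:-→d25:-→d26:-→d27:-→d28:H1  best=H1
  ? 210.84.87.131  path d0:-→d1:-  best=no-route
  ? 128.0.0.10  path d0:-→d1:-→d2:H0→d3:-→d4:-→d5:-  best=H0
  ? 133.30.179.18  path d0:-→d1:-→d2:H0→d3:-→d4:-→d5:-→d6:-→d7:-→d8:-  best=H0
  ? 133.198.59.0  path d0:-→d1:-→d2:H0→d3:-→d4:-→d5:-→d6:-→d7:-→d8:-→d9:-→d10:-→d11:-→d12:-→d13:-→d14:-→d15:H2→d16:-→d17:-→d18:-→d19:-→d20:-→d21:-→d22:-→d23:-→d24:-→d25:-→d26:-→d27:-→d28:H1  best=H1
  + 137.98.133.0/24 (H2) depth=24
  ? 133.198.0.0  path d0:-→d1:-→d2:H0→d3:-→d4:-→d5:-→d6:-→d7:-→d8:-→d9:-→d10:-→d11:-→d12:-→d13:-→d14:-→d15:H2→d16:-→d17:-→d18:-  best=H2
  + 36.0.0.0/6 (H1) depth=6
  + 0.0.0.0/0 (H1) depth=0
  + 13.21.32.0/20 (H1) depth=20
  + 0.0.0.0/0 (H2) depth=0
  + 133.198.0.0/16 (H1) depth=16
  + 133.198.59.0/28 (H1) depth=28
  ? 137.98.133.12  path d0:H2→d1:-→d2:H0→d3:-→d4:-→d5:-→d6:-→d7:-→d8:-→d9:-→d10:-→d11:-→d12:-→d13:-→d14:-→d15:-→d16:-→d17:-→d18:-→d19:-→d20:-→d21:-→d22:-→d23:-→d24:H2  best=H2

== LOOKUPS ==
["H1","no-route","H0","H0","H1","H2","H2"]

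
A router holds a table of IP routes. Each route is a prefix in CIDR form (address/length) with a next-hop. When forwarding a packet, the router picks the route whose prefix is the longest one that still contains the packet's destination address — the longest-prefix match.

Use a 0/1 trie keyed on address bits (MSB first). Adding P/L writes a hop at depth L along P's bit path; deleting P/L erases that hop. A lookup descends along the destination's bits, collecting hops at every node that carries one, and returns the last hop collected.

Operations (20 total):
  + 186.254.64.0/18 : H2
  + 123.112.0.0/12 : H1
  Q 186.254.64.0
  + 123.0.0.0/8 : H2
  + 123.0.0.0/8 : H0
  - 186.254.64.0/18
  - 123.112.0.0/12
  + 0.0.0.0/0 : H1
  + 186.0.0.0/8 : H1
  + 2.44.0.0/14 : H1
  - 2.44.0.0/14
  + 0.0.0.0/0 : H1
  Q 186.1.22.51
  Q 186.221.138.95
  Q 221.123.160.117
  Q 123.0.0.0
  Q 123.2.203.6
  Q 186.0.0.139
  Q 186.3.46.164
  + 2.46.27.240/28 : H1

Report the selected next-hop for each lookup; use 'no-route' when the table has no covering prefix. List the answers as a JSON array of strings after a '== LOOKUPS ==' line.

Trace:
  + 186.254.64.0/18 (H2) depth=18
  + 123.112.0.0/12 (H1) depth=12
  lookup 186.254.64.0: bits 101110101111111001 walk d0:-→d1:-→d2:-→d3:-→d4:-→d5:-→d6:-→d7:-→d8:-→d9:-→d10:-→d11:-→d12:-→d13:-→d14:-→d15:-→d16:-→d17:-→d18:H2 -> H2
  + 123.0.0.0/8 (H2) depth=8
  + 123.0.0.0/8 (H0) depth=8
  del 186.254.64.0/18 (clear depth 18)
  del 123.112.0.0/12 (clear depth 12)
  + 0.0.0.0/0 (H1) depth=0
  + 186.0.0.0/8 (H1) depth=8
  + 2.44.0.0/14 (H1) depth=14
  del 2.44.0.0/14 (clear depth 14)
  + 0.0.0.0/0 (H1) depth=0
  lookup 186.1.22.51: bits 10111010 walk d0:H1→d1:-→d2:-→d3:-→d4:-→d5:-→d6:-→d7:-→d8:H1 -> H1
  lookup 186.221.138.95: bits 1011101011 walk d0:H1→d1:-→d2:-→d3:-→d4:-→d5:-→d6:-→d7:-→d8:H1→d9:-→d10:- -> H1
  lookup 221.123.160.117: bits 1 walk d0:H1→d1:- -> H1
  lookup 123.0.0.0: bits 011110110 walk d0:H1→d1:-→d2:-→d3:-→d4:-→d5:-→d6:-→d7:-→d8:H0→d9:- -> H0
  lookup 123.2.203.6: bits 011110110 walk d0:H1→d1:-→d2:-→d3:-→d4:-→d5:-→d6:-→d7:-→d8:H0→d9:- -> H0
  lookup 186.0.0.139: bits 10111010 walk d0:H1→d1:-→d2:-→d3:-→d4:-→d5:-→d6:-→d7:-→d8:H1 -> H1
  lookup 186.3.46.164: bits 10111010 walk d0:H1→d1:-→d2:-→d3:-→d4:-→d5:-→d6:-→d7:-→d8:H1 -> H1
  + 2.46.27.240/28 (H1) depth=28

== LOOKUPS ==
["H2","H1","H1","H1","H0","H0","H1","H1"]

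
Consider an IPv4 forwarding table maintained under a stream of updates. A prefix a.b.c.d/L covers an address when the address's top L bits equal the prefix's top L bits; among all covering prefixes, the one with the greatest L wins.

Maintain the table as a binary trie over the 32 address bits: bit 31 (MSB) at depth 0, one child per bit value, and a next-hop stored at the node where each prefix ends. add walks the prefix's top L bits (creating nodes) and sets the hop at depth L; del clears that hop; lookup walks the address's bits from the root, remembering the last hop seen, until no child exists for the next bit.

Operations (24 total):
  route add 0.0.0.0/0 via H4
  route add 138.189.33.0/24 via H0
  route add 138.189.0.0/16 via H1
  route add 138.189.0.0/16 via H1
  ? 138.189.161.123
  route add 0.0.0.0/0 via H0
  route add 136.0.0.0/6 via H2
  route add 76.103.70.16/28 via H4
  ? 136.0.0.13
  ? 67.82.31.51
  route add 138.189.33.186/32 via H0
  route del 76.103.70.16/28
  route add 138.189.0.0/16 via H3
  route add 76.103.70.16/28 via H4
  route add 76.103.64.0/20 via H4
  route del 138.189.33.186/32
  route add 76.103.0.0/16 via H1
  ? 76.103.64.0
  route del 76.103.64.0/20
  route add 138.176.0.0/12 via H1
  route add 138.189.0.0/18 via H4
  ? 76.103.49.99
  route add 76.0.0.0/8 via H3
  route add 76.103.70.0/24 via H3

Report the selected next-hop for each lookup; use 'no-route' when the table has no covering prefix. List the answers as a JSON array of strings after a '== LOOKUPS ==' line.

Apply in order:
  + 0.0.0.0/0 (H4) depth=0
  + 138.189.33.0/24 (H0) depth=24
  + 138.189.0.0/16 (H1) depth=16
  + 138.189.0.0/16 (H1) depth=16
  Q 138.189.161.123: descend 1000101010111101 ; hops seen [H4,H1] ; pick H1
  + 0.0.0.0/0 (H0) depth=0
  + 136.0.0.0/6 (H2) depth=6
  + 76.103.70.16/28 (H4) depth=28
  Q 136.0.0.13: descend 100010 ; hops seen [H0,H2] ; pick H2
  Q 67.82.31.51: descend 0100 ; hops seen [H0] ; pick H0
  + 138.189.33.186/32 (H0) depth=32
  - 76.103.70.16/28 clear@28
  + 138.189.0.0/16 (H3) depth=16
  + 76.103.70.16/28 (H4) depth=28
  + 76.103.64.0/20 (H4) depth=20
  - 138.189.33.186/32 clear@32
  + 76.103.0.0/16 (H1) depth=16
  Q 76.103.64.0: descend 010011000110011101000 ; hops seen [H0,H1,H4] ; pick H4
  - 76.103.64.0/20 clear@20
  + 138.176.0.0/12 (H1) depth=12
  + 138.189.0.0/18 (H4) depth=18
  Q 76.103.49.99: descend 01001100011001110 ; hops seen [H0,H1] ; pick H1
  + 76.0.0.0/8 (H3) depth=8
  + 76.103.70.0/24 (H3) depth=24

== LOOKUPS ==
["H1","H2","H0","H4","H1"]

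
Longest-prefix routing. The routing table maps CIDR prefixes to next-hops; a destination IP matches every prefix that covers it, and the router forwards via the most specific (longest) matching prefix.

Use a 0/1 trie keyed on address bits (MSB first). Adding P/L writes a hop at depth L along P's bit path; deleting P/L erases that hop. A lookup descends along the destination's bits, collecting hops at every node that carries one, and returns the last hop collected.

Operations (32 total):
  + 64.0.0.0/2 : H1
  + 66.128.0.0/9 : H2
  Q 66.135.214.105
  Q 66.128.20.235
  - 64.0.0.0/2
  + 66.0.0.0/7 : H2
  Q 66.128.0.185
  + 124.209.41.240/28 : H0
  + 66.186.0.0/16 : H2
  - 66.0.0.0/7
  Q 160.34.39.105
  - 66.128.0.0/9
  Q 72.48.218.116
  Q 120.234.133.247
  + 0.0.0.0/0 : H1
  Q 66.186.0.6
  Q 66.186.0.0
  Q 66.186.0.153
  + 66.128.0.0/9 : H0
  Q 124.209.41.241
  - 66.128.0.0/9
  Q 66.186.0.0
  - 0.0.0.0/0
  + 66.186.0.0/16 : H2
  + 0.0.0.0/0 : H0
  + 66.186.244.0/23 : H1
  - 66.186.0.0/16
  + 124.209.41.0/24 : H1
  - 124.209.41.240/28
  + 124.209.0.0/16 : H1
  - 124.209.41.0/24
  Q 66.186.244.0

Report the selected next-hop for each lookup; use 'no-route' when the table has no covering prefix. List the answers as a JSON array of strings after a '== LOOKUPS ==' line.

Process each operation:
  + 64.0.0.0/2 (H1) depth=2
  + 66.128.0.0/9 (H2) depth=9
  ? 66.135.214.105  path d0:-→d1:-→d2:H1→d3:-→d4:-→d5:-→d6:-→d7:-→d8:-→d9:H2  best=H2
  ? 66.128.20.235  path d0:-→d1:-→d2:H1→d3:-→d4:-→d5:-→d6:-→d7:-→d8:-→d9:H2  best=H2
  del 64.0.0.0/2 (clear depth 2)
  + 66.0.0.0/7 (H2) depth=7
  ? 66.128.0.185  path d0:-→d1:-→d2:-→d3:-→d4:-→d5:-→d6:-→d7:H2→d8:-→d9:H2  best=H2
  + 124.209.41.240/28 (H0) depth=28
  + 66.186.0.0/16 (H2) depth=16
  del 66.0.0.0/7 (clear depth 7)
  ? 160.34.39.105  path d0:-  best=no-route
  del 66.128.0.0/9 (clear depth 9)
  ? 72.48.218.116  path d0:-→d1:-→d2:-→d3:-→d4:-  best=no-route
  ? 120.234.133.247  path d0:-→d1:-→d2:-→d3:-→d4:-→d5:-  best=no-route
  + 0.0.0.0/0 (H1) depth=0
  ? 66.186.0.6  path d0:H1→d1:-→d2:-→d3:-→d4:-→d5:-→d6:-→d7:-→d8:-→d9:-→d10:-→d11:-→d12:-→d13:-→d14:-→d15:-→d16:H2  best=H2
  ? 66.186.0.0  path d0:H1→d1:-→d2:-→d3:-→d4:-→d5:-→d6:-→d7:-→d8:-→d9:-→d10:-→d11:-→d12:-→d13:-→d14:-→d15:-→d16:H2  best=H2
  ? 66.186.0.153  path d0:H1→d1:-→d2:-→d3:-→d4:-→d5:-→d6:-→d7:-→d8:-→d9:-→d10:-→d11:-→d12:-→d13:-→d14:-→d15:-→d16:H2  best=H2
  + 66.128.0.0/9 (H0) depth=9
  ? 124.209.41.241  path d0:H1→d1:-→d2:-→d3:-→d4:-→d5:-→d6:-→d7:-→d8:-→d9:-→d10:-→d11:-→d12:-→d13:-→d14:-→d15:-→d16:-→d17:-→d18:-→d19:-→d20:-→d21:-→d22:-→d23:-→d24:-→d25:-→d26:-→d27:-→d28:H0  best=H0
  del 66.128.0.0/9 (clear depth 9)
  ? 66.186.0.0  path d0:H1→d1:-→d2:-→d3:-→d4:-→d5:-→d6:-→d7:-→d8:-→d9:-→d10:-→d11:-→d12:-→d13:-→d14:-→d15:-→d16:H2  best=H2
  del 0.0.0.0/0 (clear depth 0)
  + 66.186.0.0/16 (H2) depth=16
  + 0.0.0.0/0 (H0) depth=0
  + 66.186.244.0/23 (H1) depth=23
  del 66.186.0.0/16 (clear depth 16)
  + 124.209.41.0/24 (H1) depth=24
  del 124.209.41.240/28 (clear depth 28)
  + 124.209.0.0/16 (H1) depth=16
  del 124.209.41.0/24 (clear depth 24)
  ? 66.186.244.0  path d0:H0→d1:-→d2:-→d3:-→d4:-→d5:-→d6:-→d7:-→d8:-→d9:-→d10:-→d11:-→d12:-→d13:-→d14:-→d15:-→d16:-→d17:-→d18:-→d19:-→d20:-→d21:-→d22:-→d23:H1  best=H1

== LOOKUPS ==
["H2","H2","H2","no-route","no-route","no-route","H2","H2","H2","H0","H2","H1"]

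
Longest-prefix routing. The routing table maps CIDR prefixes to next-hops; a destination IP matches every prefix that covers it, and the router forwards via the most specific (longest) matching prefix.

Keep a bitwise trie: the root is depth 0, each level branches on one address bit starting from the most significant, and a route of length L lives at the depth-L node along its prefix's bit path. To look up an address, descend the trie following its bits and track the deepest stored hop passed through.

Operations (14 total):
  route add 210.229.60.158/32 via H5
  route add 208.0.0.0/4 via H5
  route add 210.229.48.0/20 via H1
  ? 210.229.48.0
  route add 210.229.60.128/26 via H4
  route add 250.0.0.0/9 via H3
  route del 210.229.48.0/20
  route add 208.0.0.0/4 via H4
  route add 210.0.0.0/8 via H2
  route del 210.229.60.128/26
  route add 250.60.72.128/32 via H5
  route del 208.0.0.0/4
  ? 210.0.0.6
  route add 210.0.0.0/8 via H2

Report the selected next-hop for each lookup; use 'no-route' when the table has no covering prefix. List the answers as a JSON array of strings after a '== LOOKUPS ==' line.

Trace:
  add 210.229.60.158/32 -> H5 at depth 32
  add 208.0.0.0/4 -> H5 at depth 4
  add 210.229.48.0/20 -> H1 at depth 20
  Q 210.229.48.0: descend 11010010111001010011 ; hops seen [H5,H1] ; pick H1
  add 210.229.60.128/26 -> H4 at depth 26
  add 250.0.0.0/9 -> H3 at depth 9
  del 210.229.48.0/20 (clear depth 20)
  add 208.0.0.0/4 -> H4 at depth 4
  add 210.0.0.0/8 -> H2 at depth 8
  del 210.229.60.128/26 (clear depth 26)
  add 250.60.72.128/32 -> H5 at depth 32
  del 208.0.0.0/4 (clear depth 4)
  Q 210.0.0.6: descend 11010010 ; hops seen [H2] ; pick H2
  add 210.0.0.0/8 -> H2 at depth 8

== LOOKUPS ==
["H1","H2"]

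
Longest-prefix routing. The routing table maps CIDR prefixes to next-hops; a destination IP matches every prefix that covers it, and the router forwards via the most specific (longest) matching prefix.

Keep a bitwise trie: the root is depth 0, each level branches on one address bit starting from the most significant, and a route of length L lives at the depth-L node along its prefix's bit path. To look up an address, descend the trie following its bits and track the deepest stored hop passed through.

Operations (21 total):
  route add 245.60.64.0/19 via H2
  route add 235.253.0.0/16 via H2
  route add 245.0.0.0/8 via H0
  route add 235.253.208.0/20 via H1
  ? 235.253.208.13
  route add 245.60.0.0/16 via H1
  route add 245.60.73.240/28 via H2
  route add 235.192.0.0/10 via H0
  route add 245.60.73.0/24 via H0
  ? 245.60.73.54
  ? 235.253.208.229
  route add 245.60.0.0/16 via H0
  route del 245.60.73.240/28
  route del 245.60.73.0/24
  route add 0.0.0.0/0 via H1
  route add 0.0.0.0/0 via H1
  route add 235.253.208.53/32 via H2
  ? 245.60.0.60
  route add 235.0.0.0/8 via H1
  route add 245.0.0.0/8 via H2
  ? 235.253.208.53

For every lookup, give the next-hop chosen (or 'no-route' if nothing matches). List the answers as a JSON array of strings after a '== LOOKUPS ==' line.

Apply in order:
  + 245.60.64.0/19 (H2) depth=19
  + 235.253.0.0/16 (H2) depth=16
  + 245.0.0.0/8 (H0) depth=8
  + 235.253.208.0/20 (H1) depth=20
  lookup 235.253.208.13: bits 11101011111111011101 walk d0:-→d1:-→d2:-→d3:-→d4:-→d5:-→d6:-→d7:-→d8:-→d9:-→d10:-→d11:-→d12:-→d13:-→d14:-→d15:-→d16:H2→d17:-→d18:-→d19:-→d20:H1 -> H1
  + 245.60.0.0/16 (H1) depth=16
  + 245.60.73.240/28 (H2) depth=28
  + 235.192.0.0/10 (H0) depth=10
  + 245.60.73.0/24 (H0) depth=24
  lookup 245.60.73.54: bits 111101010011110001001001 walk d0:-→d1:-→d2:-→d3:-→d4:-→d5:-→d6:-→d7:-→d8:H0→d9:-→d10:-→d11:-→d12:-→d13:-→d14:-→d15:-→d16:H1→d17:-→d18:-→d19:H2→d20:-→d21:-→d22:-→d23:-→d24:H0 -> H0
  lookup 235.253.208.229: bits 11101011111111011101 walk d0:-→d1:-→d2:-→d3:-→d4:-→d5:-→d6:-→d7:-→d8:-→d9:-→d10:H0→d11:-→d12:-→d13:-→d14:-→d15:-→d16:H2→d17:-→d18:-→d19:-→d20:H1 -> H1
  + 245.60.0.0/16 (H0) depth=16
  del 245.60.73.240/28 (clear depth 28)
  del 245.60.73.0/24 (clear depth 24)
  + 0.0.0.0/0 (H1) depth=0
  + 0.0.0.0/0 (H1) depth=0
  + 235.253.208.53/32 (H2) depth=32
  lookup 245.60.0.60: bits 11110101001111000 walk d0:H1→d1:-→d2:-→d3:-→d4:-→d5:-→d6:-→d7:-→d8:H0→d9:-→d10:-→d11:-→d12:-→d13:-→d14:-→d15:-→d16:H0→d17:- -> H0
  + 235.0.0.0/8 (H1) depth=8
  + 245.0.0.0/8 (H2) depth=8
  lookup 235.253.208.53: bits 11101011111111011101000000110101 walk d0:H1→d1:-→d2:-→d3:-→d4:-→d5:-→d6:-→d7:-→d8:H1→d9:-→d10:H0→d11:-→d12:-→d13:-→d14:-→d15:-→d16:H2→d17:-→d18:-→d19:-→d20:H1→d21:-→d22:-→d23:-→d24:-→d25:-→d26:-→d27:-→d28:-→d29:-→d30:-→d31:-→d32:H2 -> H2

== LOOKUPS ==
["H1","H0","H1","H0","H2"]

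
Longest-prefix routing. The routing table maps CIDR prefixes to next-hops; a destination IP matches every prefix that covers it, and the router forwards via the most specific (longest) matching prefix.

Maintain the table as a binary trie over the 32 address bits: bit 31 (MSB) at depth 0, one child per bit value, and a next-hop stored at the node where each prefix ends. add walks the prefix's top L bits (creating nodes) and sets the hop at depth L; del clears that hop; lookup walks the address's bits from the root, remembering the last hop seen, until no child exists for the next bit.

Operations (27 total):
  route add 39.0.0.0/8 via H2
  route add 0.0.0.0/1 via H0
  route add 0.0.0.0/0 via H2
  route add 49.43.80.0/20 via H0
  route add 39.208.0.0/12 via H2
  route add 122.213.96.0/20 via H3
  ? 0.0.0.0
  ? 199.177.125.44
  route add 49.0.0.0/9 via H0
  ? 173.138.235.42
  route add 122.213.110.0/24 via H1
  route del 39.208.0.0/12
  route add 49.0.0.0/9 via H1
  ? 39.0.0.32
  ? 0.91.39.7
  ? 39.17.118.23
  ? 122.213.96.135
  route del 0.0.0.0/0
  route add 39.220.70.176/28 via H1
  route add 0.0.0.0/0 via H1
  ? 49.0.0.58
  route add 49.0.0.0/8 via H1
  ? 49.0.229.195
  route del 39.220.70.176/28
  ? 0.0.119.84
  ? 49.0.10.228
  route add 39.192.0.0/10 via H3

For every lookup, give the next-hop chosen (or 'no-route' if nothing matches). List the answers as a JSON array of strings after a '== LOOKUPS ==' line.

Process each operation:
  + 39.0.0.0/8 (H2) depth=8
  + 0.0.0.0/1 (H0) depth=1
  + 0.0.0.0/0 (H2) depth=0
  + 49.43.80.0/20 (H0) depth=20
  + 39.208.0.0/12 (H2) depth=12
  + 122.213.96.0/20 (H3) depth=20
  lookup 0.0.0.0: bits 00 walk d0:H2→d1:H0→d2:- -> H0
  lookup 199.177.125.44: bits ε walk d0:H2 -> H2
  + 49.0.0.0/9 (H0) depth=9
  lookup 173.138.235.42: bits ε walk d0:H2 -> H2
  + 122.213.110.0/24 (H1) depth=24
  - 39.208.0.0/12 clear@12
  + 49.0.0.0/9 (H1) depth=9
  lookup 39.0.0.32: bits 00100111 walk d0:H2→d1:H0→d2:-→d3:-→d4:-→d5:-→d6:-→d7:-→d8:H2 -> H2
  lookup 0.91.39.7: bits 00 walk d0:H2→d1:H0→d2:- -> H0
  lookup 39.17.118.23: bits 00100111 walk d0:H2→d1:H0→d2:-→d3:-→d4:-→d5:-→d6:-→d7:-→d8:H2 -> H2
  lookup 122.213.96.135: bits 01111010110101010110 walk d0:H2→d1:H0→d2:-→d3:-→d4:-→d5:-→d6:-→d7:-→d8:-→d9:-→d10:-→d11:-→d12:-→d13:-→d14:-→d15:-→d16:-→d17:-→d18:-→d19:-→d20:H3 -> H3
  - 0.0.0.0/0 clear@0
  + 39.220.70.176/28 (H1) depth=28
  + 0.0.0.0/0 (H1) depth=0
  lookup 49.0.0.58: bits 0011000100 walk d0:H1→d1:H0→d2:-→d3:-→d4:-→d5:-→d6:-→d7:-→d8:-→d9:H1→d10:- -> H1
  + 49.0.0.0/8 (H1) depth=8
  lookup 49.0.229.195: bits 0011000100 walk d0:H1→d1:H0→d2:-→d3:-→d4:-→d5:-→d6:-→d7:-→d8:H1→d9:H1→d10:- -> H1
  - 39.220.70.176/28 clear@28
  lookup 0.0.119.84: bits 00 walk d0:H1→d1:H0→d2:- -> H0
  lookup 49.0.10.228: bits 0011000100 walk d0:H1→d1:H0→d2:-→d3:-→d4:-→d5:-→d6:-→d7:-→d8:H1→d9:H1→d10:- -> H1
  + 39.192.0.0/10 (H3) depth=10

== LOOKUPS ==
["H0","H2","H2","H2","H0","H2","H3","H1","H1","H0","H1"]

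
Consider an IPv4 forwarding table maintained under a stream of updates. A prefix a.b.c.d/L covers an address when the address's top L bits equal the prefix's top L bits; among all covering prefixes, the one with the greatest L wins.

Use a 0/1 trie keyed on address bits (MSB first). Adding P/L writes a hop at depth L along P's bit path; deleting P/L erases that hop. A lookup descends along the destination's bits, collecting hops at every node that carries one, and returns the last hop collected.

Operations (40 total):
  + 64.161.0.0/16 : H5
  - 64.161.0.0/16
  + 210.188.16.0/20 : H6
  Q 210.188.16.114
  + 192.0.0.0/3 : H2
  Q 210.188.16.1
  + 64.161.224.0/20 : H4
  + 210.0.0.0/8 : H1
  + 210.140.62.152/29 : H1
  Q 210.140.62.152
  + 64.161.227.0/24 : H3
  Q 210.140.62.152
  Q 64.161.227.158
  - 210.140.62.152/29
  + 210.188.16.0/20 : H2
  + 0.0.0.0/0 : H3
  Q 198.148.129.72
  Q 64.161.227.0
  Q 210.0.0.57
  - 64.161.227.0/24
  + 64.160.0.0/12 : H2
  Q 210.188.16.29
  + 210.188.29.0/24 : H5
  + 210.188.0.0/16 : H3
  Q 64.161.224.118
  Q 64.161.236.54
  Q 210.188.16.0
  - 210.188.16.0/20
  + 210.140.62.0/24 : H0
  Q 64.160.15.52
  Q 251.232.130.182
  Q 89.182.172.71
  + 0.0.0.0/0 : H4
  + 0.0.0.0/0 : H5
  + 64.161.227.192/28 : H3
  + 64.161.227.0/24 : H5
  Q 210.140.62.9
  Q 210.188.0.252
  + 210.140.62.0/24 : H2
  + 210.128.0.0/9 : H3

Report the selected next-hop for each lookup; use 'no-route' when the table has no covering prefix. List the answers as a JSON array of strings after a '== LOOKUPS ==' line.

Process each operation:
  + 64.161.0.0/16 (H5) depth=16
  - 64.161.0.0/16 clear@16
  + 210.188.16.0/20 (H6) depth=20
  Q 210.188.16.114: descend 11010010101111000001 ; hops seen [H6] ; pick H6
  + 192.0.0.0/3 (H2) depth=3
  Q 210.188.16.1: descend 11010010101111000001 ; hops seen [H2,H6] ; pick H6
  + 64.161.224.0/20 (H4) depth=20
  + 210.0.0.0/8 (H1) depth=8
  + 210.140.62.152/29 (H1) depth=29
  Q 210.140.62.152: descend 11010010100011000011111010011 ; hops seen [H2,H1,H1] ; pick H1
  + 64.161.227.0/24 (H3) depth=24
  Q 210.140.62.152: descend 11010010100011000011111010011 ; hops seen [H2,H1,H1] ; pick H1
  Q 64.161.227.158: descend 010000001010000111100011 ; hops seen [H4,H3] ; pick H3
  - 210.140.62.152/29 clear@29
  + 210.188.16.0/20 (H2) depth=20
  + 0.0.0.0/0 (H3) depth=0
  Q 198.148.129.72: descend 110 ; hops seen [H3,H2] ; pick H2
  Q 64.161.227.0: descend 010000001010000111100011 ; hops seen [H3,H4,H3] ; pick H3
  Q 210.0.0.57: descend 11010010 ; hops seen [H3,H2,H1] ; pick H1
  - 64.161.227.0/24 clear@24
  + 64.160.0.0/12 (H2) depth=12
  Q 210.188.16.29: descend 11010010101111000001 ; hops seen [H3,H2,H1,H2] ; pick H2
  + 210.188.29.0/24 (H5) depth=24
  + 210.188.0.0/16 (H3) depth=16
  Q 64.161.224.118: descend 0100000010100001111000 ; hops seen [H3,H2,H4] ; pick H4
  Q 64.161.236.54: descend 01000000101000011110 ; hops seen [H3,H2,H4] ; pick H4
  Q 210.188.16.0: descend 11010010101111000001 ; hops seen [H3,H2,H1,H3,H2] ; pick H2
  - 210.188.16.0/20 clear@20
  + 210.140.62.0/24 (H0) depth=24
  Q 64.160.15.52: descend 010000001010000 ; hops seen [H3,H2] ; pick H2
  Q 251.232.130.182: descend 11 ; hops seen [H3] ; pick H3
  Q 89.182.172.71: descend 010 ; hops seen [H3] ; pick H3
  + 0.0.0.0/0 (H4) depth=0
  + 0.0.0.0/0 (H5) depth=0
  + 64.161.227.192/28 (H3) depth=28
  + 64.161.227.0/24 (H5) depth=24
  Q 210.140.62.9: descend 110100101000110000111110 ; hops seen [H5,H2,H1,H0] ; pick H0
  Q 210.188.0.252: descend 1101001010111100000 ; hops seen [H5,H2,H1,H3] ; pick H3
  + 210.140.62.0/24 (H2) depth=24
  + 210.128.0.0/9 (H3) depth=9

== LOOKUPS ==
["H6","H6","H1","H1","H3","H2","H3","H1","H2","H4","H4","H2","H2","H3","H3","H0","H3"]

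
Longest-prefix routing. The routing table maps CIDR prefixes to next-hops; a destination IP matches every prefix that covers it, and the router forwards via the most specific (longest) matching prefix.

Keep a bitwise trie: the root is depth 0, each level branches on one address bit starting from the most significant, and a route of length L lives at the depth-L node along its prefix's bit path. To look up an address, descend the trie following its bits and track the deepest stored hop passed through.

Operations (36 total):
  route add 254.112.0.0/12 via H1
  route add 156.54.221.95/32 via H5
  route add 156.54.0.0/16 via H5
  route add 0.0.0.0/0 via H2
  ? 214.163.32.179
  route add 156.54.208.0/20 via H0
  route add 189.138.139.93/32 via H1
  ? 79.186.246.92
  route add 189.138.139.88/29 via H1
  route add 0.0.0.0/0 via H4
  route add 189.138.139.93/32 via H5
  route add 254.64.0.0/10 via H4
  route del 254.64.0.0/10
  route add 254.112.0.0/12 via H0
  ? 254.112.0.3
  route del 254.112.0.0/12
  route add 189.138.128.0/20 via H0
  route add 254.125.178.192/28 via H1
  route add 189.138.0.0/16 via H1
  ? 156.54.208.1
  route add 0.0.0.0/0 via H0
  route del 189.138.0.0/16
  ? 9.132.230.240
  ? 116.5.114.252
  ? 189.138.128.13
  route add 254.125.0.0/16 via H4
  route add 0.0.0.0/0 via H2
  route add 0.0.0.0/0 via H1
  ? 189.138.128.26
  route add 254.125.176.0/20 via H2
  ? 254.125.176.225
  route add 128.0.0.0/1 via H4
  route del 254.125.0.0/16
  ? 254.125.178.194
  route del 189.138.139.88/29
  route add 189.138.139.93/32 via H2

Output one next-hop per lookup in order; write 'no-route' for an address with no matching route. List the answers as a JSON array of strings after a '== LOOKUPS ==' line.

Process each operation:
  add 254.112.0.0/12 -> H1 at depth 12
  add 156.54.221.95/32 -> H5 at depth 32
  add 156.54.0.0/16 -> H5 at depth 16
  add 0.0.0.0/0 -> H2 at depth 0
  lookup 214.163.32.179: bits 11 walk d0:H2→d1:-→d2:- -> H2
  add 156.54.208.0/20 -> H0 at depth 20
  add 189.138.139.93/32 -> H1 at depth 32
  lookup 79.186.246.92: bits ε walk d0:H2 -> H2
  add 189.138.139.88/29 -> H1 at depth 29
  add 0.0.0.0/0 -> H4 at depth 0
  add 189.138.139.93/32 -> H5 at depth 32
  add 254.64.0.0/10 -> H4 at depth 10
  - 254.64.0.0/10 clear@10
  add 254.112.0.0/12 -> H0 at depth 12
  lookup 254.112.0.3: bits 111111100111 walk d0:H4→d1:-→d2:-→d3:-→d4:-→d5:-→d6:-→d7:-→d8:-→d9:-→d10:-→d11:-→d12:H0 -> H0
  - 254.112.0.0/12 clear@12
  add 189.138.128.0/20 -> H0 at depth 20
  add 254.125.178.192/28 -> H1 at depth 28
  add 189.138.0.0/16 -> H1 at depth 16
  lookup 156.54.208.1: bits 10011100001101101101 walk d0:H4→d1:-→d2:-→d3:-→d4:-→d5:-→d6:-→d7:-→d8:-→d9:-→d10:-→d11:-→d12:-→d13:-→d14:-→d15:-→d16:H5→d17:-→d18:-→d19:-→d20:H0 -> H0
  add 0.0.0.0/0 -> H0 at depth 0
  - 189.138.0.0/16 clear@16
  lookup 9.132.230.240: bits ε walk d0:H0 -> H0
  lookup 116.5.114.252: bits ε walk d0:H0 -> H0
  lookup 189.138.128.13: bits 10111101100010101000 walk d0:H0→d1:-→d2:-→d3:-→d4:-→d5:-→d6:-→d7:-→d8:-→d9:-→d10:-→d11:-→d12:-→d13:-→d14:-→d15:-→d16:-→d17:-→d18:-→d19:-→d20:H0 -> H0
  add 254.125.0.0/16 -> H4 at depth 16
  add 0.0.0.0/0 -> H2 at depth 0
  add 0.0.0.0/0 -> H1 at depth 0
  lookup 189.138.128.26: bits 10111101100010101000 walk d0:H1→d1:-→d2:-→d3:-→d4:-→d5:-→d6:-→d7:-→d8:-→d9:-→d10:-→d11:-→d12:-→d13:-→d14:-→d15:-→d16:-→d17:-→d18:-→d19:-→d20:H0 -> H0
  add 254.125.176.0/20 -> H2 at depth 20
  lookup 254.125.176.225: bits 1111111001111101101100 walk d0:H1→d1:-→d2:-→d3:-→d4:-→d5:-→d6:-→d7:-→d8:-→d9:-→d10:-→d11:-→d12:-→d13:-→d14:-→d15:-→d16:H4→d17:-→d18:-→d19:-→d20:H2→d21:-→d22:- -> H2
  add 128.0.0.0/1 -> H4 at depth 1
  - 254.125.0.0/16 clear@16
  lookup 254.125.178.194: bits 1111111001111101101100101100 walk d0:H1→d1:H4→d2:-→d3:-→d4:-→d5:-→d6:-→d7:-→d8:-→d9:-→d10:-→d11:-→d12:-→d13:-→d14:-→d15:-→d16:-→d17:-→d18:-→d19:-→d20:H2→d21:-→d22:-→d23:-→d24:-→d25:-→d26:-→d27:-→d28:H1 -> H1
  - 189.138.139.88/29 clear@29
  add 189.138.139.93/32 -> H2 at depth 32

== LOOKUPS ==
["H2","H2","H0","H0","H0","H0","H0","H0","H2","H1"]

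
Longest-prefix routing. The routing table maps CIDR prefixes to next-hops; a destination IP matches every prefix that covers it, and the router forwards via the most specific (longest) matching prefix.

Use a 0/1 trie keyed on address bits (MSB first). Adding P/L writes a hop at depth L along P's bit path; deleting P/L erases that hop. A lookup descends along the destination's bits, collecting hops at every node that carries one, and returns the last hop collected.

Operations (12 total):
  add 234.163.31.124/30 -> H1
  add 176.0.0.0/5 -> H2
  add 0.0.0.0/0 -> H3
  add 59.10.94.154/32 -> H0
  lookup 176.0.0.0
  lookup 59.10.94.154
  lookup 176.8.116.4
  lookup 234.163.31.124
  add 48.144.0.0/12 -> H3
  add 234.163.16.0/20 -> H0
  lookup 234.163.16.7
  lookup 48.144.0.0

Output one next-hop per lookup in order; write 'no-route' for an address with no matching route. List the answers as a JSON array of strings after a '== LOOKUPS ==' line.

Process each operation:
  + 234.163.31.124/30 (H1) depth=30
  + 176.0.0.0/5 (H2) depth=5
  + 0.0.0.0/0 (H3) depth=0
  + 59.10.94.154/32 (H0) depth=32
  Q 176.0.0.0: descend 10110 ; hops seen [H3,H2] ; pick H2
  Q 59.10.94.154: descend 00111011000010100101111010011010 ; hops seen [H3,H0] ; pick H0
  Q 176.8.116.4: descend 10110 ; hops seen [H3,H2] ; pick H2
  Q 234.163.31.124: descend 111010101010001100011111011111 ; hops seen [H3,H1] ; pick H1
  + 48.144.0.0/12 (H3) depth=12
  + 234.163.16.0/20 (H0) depth=20
  Q 234.163.16.7: descend 11101010101000110001 ; hops seen [H3,H0] ; pick H0
  Q 48.144.0.0: descend 001100001001 ; hops seen [H3,H3] ; pick H3

== LOOKUPS ==
["H2","H0","H2","H1","H0","H3"]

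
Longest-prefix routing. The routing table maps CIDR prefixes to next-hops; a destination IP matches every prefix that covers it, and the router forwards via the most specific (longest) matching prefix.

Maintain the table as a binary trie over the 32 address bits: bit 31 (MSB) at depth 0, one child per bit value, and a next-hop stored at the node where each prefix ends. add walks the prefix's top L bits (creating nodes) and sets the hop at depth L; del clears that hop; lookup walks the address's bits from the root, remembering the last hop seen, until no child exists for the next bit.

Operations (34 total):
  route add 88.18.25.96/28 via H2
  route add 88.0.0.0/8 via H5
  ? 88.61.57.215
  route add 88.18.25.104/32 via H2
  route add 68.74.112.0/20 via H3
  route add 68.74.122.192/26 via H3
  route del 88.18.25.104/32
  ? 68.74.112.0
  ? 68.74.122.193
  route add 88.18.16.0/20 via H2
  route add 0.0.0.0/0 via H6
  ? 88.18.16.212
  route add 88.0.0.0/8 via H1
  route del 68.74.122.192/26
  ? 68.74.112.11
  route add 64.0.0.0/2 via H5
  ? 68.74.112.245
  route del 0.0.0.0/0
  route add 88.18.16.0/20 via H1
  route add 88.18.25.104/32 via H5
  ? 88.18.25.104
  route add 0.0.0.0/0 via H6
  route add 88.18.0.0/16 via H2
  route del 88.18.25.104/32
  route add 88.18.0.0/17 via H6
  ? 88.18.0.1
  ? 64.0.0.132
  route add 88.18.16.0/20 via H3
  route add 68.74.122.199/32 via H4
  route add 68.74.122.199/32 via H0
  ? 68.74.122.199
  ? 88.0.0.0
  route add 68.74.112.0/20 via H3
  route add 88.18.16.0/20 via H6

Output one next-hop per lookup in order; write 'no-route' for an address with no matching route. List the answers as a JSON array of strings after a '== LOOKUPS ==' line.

Trace:
  add 88.18.25.96/28 -> H2 at depth 28
  add 88.0.0.0/8 -> H5 at depth 8
  ? 88.61.57.215  path d0:-→d1:-→d2:-→d3:-→d4:-→d5:-→d6:-→d7:-→d8:H5→d9:-→d10:-  best=H5
  add 88.18.25.104/32 -> H2 at depth 32
  add 68.74.112.0/20 -> H3 at depth 20
  add 68.74.122.192/26 -> H3 at depth 26
  - 88.18.25.104/32 clear@32
  ? 68.74.112.0  path d0:-→d1:-→d2:-→d3:-→d4:-→d5:-→d6:-→d7:-→d8:-→d9:-→d10:-→d11:-→d12:-→d13:-→d14:-→d15:-→d16:-→d17:-→d18:-→d19:-→d20:H3  best=H3
  ? 68.74.122.193  path d0:-→d1:-→d2:-→d3:-→d4:-→d5:-→d6:-→d7:-→d8:-→d9:-→d10:-→d11:-→d12:-→d13:-→d14:-→d15:-→d16:-→d17:-→d18:-→d19:-→d20:H3→d21:-→d22:-→d23:-→d24:-→d25:-→d26:H3  best=H3
  add 88.18.16.0/20 -> H2 at depth 20
  add 0.0.0.0/0 -> H6 at depth 0
  ? 88.18.16.212  path d0:H6→d1:-→d2:-→d3:-→d4:-→d5:-→d6:-→d7:-→d8:H5→d9:-→d10:-→d11:-→d12:-→d13:-→d14:-→d15:-→d16:-→d17:-→d18:-→d19:-→d20:H2  best=H2
  add 88.0.0.0/8 -> H1 at depth 8
  - 68.74.122.192/26 clear@26
  ? 68.74.112.11  path d0:H6→d1:-→d2:-→d3:-→d4:-→d5:-→d6:-→d7:-→d8:-→d9:-→d10:-→d11:-→d12:-→d13:-→d14:-→d15:-→d16:-→d17:-→d18:-→d19:-→d20:H3  best=H3
  add 64.0.0.0/2 -> H5 at depth 2
  ? 68.74.112.245  path d0:H6→d1:-→d2:H5→d3:-→d4:-→d5:-→d6:-→d7:-→d8:-→d9:-→d10:-→d11:-→d12:-→d13:-→d14:-→d15:-→d16:-→d17:-→d18:-→d19:-→d20:H3  best=H3
  - 0.0.0.0/0 clear@0
  add 88.18.16.0/20 -> H1 at depth 20
  add 88.18.25.104/32 -> H5 at depth 32
  ? 88.18.25.104  path d0:-→d1:-→d2:H5→d3:-→d4:-→d5:-→d6:-→d7:-→d8:H1→d9:-→d10:-→d11:-→d12:-→d13:-→d14:-→d15:-→d16:-→d17:-→d18:-→d19:-→d20:H1→d21:-→d22:-→d23:-→d24:-→d25:-→d26:-→d27:-→d28:H2→d29:-→d30:-→d31:-→d32:H5  best=H5
  add 0.0.0.0/0 -> H6 at depth 0
  add 88.18.0.0/16 -> H2 at depth 16
  - 88.18.25.104/32 clear@32
  add 88.18.0.0/17 -> H6 at depth 17
  ? 88.18.0.1  path d0:H6→d1:-→d2:H5→d3:-→d4:-→d5:-→d6:-→d7:-→d8:H1→d9:-→d10:-→d11:-→d12:-→d13:-→d14:-→d15:-→d16:H2→d17:H6→d18:-→d19:-  best=H6
  ? 64.0.0.132  path d0:H6→d1:-→d2:H5→d3:-→d4:-→d5:-  best=H5
  add 88.18.16.0/20 -> H3 at depth 20
  add 68.74.122.199/32 -> H4 at depth 32
  add 68.74.122.199/32 -> H0 at depth 32
  ? 68.74.122.199  path d0:H6→d1:-→d2:H5→d3:-→d4:-→d5:-→d6:-→d7:-→d8:-→d9:-→d10:-→d11:-→d12:-→d13:-→d14:-→d15:-→d16:-→d17:-→d18:-→d19:-→d20:H3→d21:-→d22:-→d23:-→d24:-→d25:-→d26:-→d27:-→d28:-→d29:-→d30:-→d31:-→d32:H0  best=H0
  ? 88.0.0.0  path d0:H6→d1:-→d2:H5→d3:-→d4:-→d5:-→d6:-→d7:-→d8:H1→d9:-→d10:-→d11:-  best=H1
  add 68.74.112.0/20 -> H3 at depth 20
  add 88.18.16.0/20 -> H6 at depth 20

== LOOKUPS ==
["H5","H3","H3","H2","H3","H3","H5","H6","H5","H0","H1"]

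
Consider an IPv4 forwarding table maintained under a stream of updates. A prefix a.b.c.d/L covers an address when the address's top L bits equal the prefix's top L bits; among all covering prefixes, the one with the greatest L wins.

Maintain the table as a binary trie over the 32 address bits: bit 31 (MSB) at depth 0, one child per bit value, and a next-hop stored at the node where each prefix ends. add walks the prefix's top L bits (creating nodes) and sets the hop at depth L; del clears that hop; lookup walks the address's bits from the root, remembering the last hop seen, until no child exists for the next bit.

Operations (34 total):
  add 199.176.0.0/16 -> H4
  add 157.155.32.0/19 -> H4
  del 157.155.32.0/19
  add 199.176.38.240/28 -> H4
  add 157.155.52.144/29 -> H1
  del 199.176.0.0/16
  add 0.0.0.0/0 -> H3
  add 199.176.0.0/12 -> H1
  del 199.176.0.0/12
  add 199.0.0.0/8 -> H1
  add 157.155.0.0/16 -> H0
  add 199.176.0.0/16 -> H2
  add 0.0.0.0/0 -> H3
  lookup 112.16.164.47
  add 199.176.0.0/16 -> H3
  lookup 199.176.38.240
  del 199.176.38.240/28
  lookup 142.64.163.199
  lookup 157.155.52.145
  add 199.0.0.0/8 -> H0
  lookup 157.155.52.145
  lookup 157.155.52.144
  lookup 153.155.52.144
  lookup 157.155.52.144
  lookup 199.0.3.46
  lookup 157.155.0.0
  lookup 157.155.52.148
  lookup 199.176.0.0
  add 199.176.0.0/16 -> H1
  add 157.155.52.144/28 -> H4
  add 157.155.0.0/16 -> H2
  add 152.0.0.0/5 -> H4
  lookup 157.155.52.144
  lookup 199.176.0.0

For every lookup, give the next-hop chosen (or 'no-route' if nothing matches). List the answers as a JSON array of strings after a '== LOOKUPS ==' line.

Trace:
  add 199.176.0.0/16 -> H4 at depth 16
  add 157.155.32.0/19 -> H4 at depth 19
  del 157.155.32.0/19 (clear depth 19)
  add 199.176.38.240/28 -> H4 at depth 28
  add 157.155.52.144/29 -> H1 at depth 29
  del 199.176.0.0/16 (clear depth 16)
  add 0.0.0.0/0 -> H3 at depth 0
  add 199.176.0.0/12 -> H1 at depth 12
  del 199.176.0.0/12 (clear depth 12)
  add 199.0.0.0/8 -> H1 at depth 8
  add 157.155.0.0/16 -> H0 at depth 16
  add 199.176.0.0/16 -> H2 at depth 16
  add 0.0.0.0/0 -> H3 at depth 0
  ? 112.16.164.47  path d0:H3  best=H3
  add 199.176.0.0/16 -> H3 at depth 16
  ? 199.176.38.240  path d0:H3→d1:-→d2:-→d3:-→d4:-→d5:-→d6:-→d7:-→d8:H1→d9:-→d10:-→d11:-→d12:-→d13:-→d14:-→d15:-→d16:H3→d17:-→d18:-→d19:-→d20:-→d21:-→d22:-→d23:-→d24:-→d25:-→d26:-→d27:-→d28:H4  best=H4
  del 199.176.38.240/28 (clear depth 28)
  ? 142.64.163.199  path d0:H3→d1:-→d2:-→d3:-  best=H3
  ? 157.155.52.145  path d0:H3→d1:-→d2:-→d3:-→d4:-→d5:-→d6:-→d7:-→d8:-→d9:-→d10:-→d11:-→d12:-→d13:-→d14:-→d15:-→d16:H0→d17:-→d18:-→d19:-→d20:-→d21:-→d22:-→d23:-→d24:-→d25:-→d26:-→d27:-→d28:-→d29:H1  best=H1
  add 199.0.0.0/8 -> H0 at depth 8
  ? 157.155.52.145  path d0:H3→d1:-→d2:-→d3:-→d4:-→d5:-→d6:-→d7:-→d8:-→d9:-→d10:-→d11:-→d12:-→d13:-→d14:-→d15:-→d16:H0→d17:-→d18:-→d19:-→d20:-→d21:-→d22:-→d23:-→d24:-→d25:-→d26:-→d27:-→d28:-→d29:H1  best=H1
  ? 157.155.52.144  path d0:H3→d1:-→d2:-→d3:-→d4:-→d5:-→d6:-→d7:-→d8:-→d9:-→d10:-→d11:-→d12:-→d13:-→d14:-→d15:-→d16:H0→d17:-→d18:-→d19:-→d20:-→d21:-→d22:-→d23:-→d24:-→d25:-→d26:-→d27:-→d28:-→d29:H1  best=H1
  ? 153.155.52.144  path d0:H3→d1:-→d2:-→d3:-→d4:-→d5:-  best=H3
  ? 157.155.52.144  path d0:H3→d1:-→d2:-→d3:-→d4:-→d5:-→d6:-→d7:-→d8:-→d9:-→d10:-→d11:-→d12:-→d13:-→d14:-→d15:-→d16:H0→d17:-→d18:-→d19:-→d20:-→d21:-→d22:-→d23:-→d24:-→d25:-→d26:-→d27:-→d28:-→d29:H1  best=H1
  ? 199.0.3.46  path d0:H3→d1:-→d2:-→d3:-→d4:-→d5:-→d6:-→d7:-→d8:H0  best=H0
  ? 157.155.0.0  path d0:H3→d1:-→d2:-→d3:-→d4:-→d5:-→d6:-→d7:-→d8:-→d9:-→d10:-→d11:-→d12:-→d13:-→d14:-→d15:-→d16:H0→d17:-→d18:-  best=H0
  ? 157.155.52.148  path d0:H3→d1:-→d2:-→d3:-→d4:-→d5:-→d6:-→d7:-→d8:-→d9:-→d10:-→d11:-→d12:-→d13:-→d14:-→d15:-→d16:H0→d17:-→d18:-→d19:-→d20:-→d21:-→d22:-→d23:-→d24:-→d25:-→d26:-→d27:-→d28:-→d29:H1  best=H1
  ? 199.176.0.0  path d0:H3→d1:-→d2:-→d3:-→d4:-→d5:-→d6:-→d7:-→d8:H0→d9:-→d10:-→d11:-→d12:-→d13:-→d14:-→d15:-→d16:H3→d17:-→d18:-  best=H3
  add 199.176.0.0/16 -> H1 at depth 16
  add 157.155.52.144/28 -> H4 at depth 28
  add 157.155.0.0/16 -> H2 at depth 16
  add 152.0.0.0/5 -> H4 at depth 5
  ? 157.155.52.144  path d0:H3→d1:-→d2:-→d3:-→d4:-→d5:H4→d6:-→d7:-→d8:-→d9:-→d10:-→d11:-→d12:-→d13:-→d14:-→d15:-→d16:H2→d17:-→d18:-→d19:-→d20:-→d21:-→d22:-→d23:-→d24:-→d25:-→d26:-→d27:-→d28:H4→d29:H1  best=H1
  ? 199.176.0.0  path d0:H3→d1:-→d2:-→d3:-→d4:-→d5:-→d6:-→d7:-→d8:H0→d9:-→d10:-→d11:-→d12:-→d13:-→d14:-→d15:-→d16:H1→d17:-→d18:-  best=H1

== LOOKUPS ==
["H3","H4","H3","H1","H1","H1","H3","H1","H0","H0","H1","H3","H1","H1"]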